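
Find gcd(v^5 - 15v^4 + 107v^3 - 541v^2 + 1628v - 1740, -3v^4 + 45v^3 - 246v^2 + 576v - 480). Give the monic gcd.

Apply the Euclidean algorithm:
  v^5 - 15v^4 + 107v^3 - 541v^2 + 1628v - 1740 = (-(1/3)v)(-3v^4 + 45v^3 - 246v^2 + 576v - 480) + (25v^3 - 349v^2 + 1468v - 1740)
  -3v^4 + 45v^3 - 246v^2 + 576v - 480 = (-(3/25)v + 78/625)(25v^3 - 349v^2 + 1468v - 1740) + (-(16428/625)v^2 + (114996/625)v - 32856/125)
  25v^3 - 349v^2 + 1468v - 1740 = (-(15625/16428)v + 18125/2738)(-(16428/625)v^2 + (114996/625)v - 32856/125) + (0)
Last nonzero remainder: -(16428/625)v^2 + (114996/625)v - 32856/125. Dividing through by -16428/625 gives the monic gcd v^2 - 7v + 10.

v^2 - 7v + 10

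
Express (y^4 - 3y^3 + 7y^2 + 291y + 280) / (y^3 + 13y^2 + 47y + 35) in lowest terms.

(y^2 - 9y + 56)/(y + 7)

Repeated division with remainder:
  y^4 - 3y^3 + 7y^2 + 291y + 280 = (y - 16)(y^3 + 13y^2 + 47y + 35) + (168y^2 + 1008y + 840)
  y^3 + 13y^2 + 47y + 35 = ((1/168)y + 1/24)(168y^2 + 1008y + 840) + (0)
Last nonzero remainder: 168y^2 + 1008y + 840. Dividing through by 168 gives the monic gcd y^2 + 6y + 5.
Cancel y^2 + 6y + 5 from numerator and denominator to get the reduced form.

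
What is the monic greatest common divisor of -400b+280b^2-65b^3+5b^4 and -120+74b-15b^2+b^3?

Euclidean algorithm in ℚ[b]:
  5b^4-65b^3+280b^2-400b = (5b+10)(b^3-15b^2+74b-120) + (60b^2-540b+1200)
  b^3-15b^2+74b-120 = ((1/60)b-1/10)(60b^2-540b+1200) + (0)
Last nonzero remainder: 60b^2-540b+1200. Dividing through by 60 gives the monic gcd b^2-9b+20.

20-9b+b^2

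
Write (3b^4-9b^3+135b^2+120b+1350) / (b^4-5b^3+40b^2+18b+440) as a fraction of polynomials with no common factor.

(3b^2-15b+135)/(b^2-7b+44)

Repeated division with remainder:
  3b^4-9b^3+135b^2+120b+1350 = (3)(b^4-5b^3+40b^2+18b+440) + (6b^3+15b^2+66b+30)
  b^4-5b^3+40b^2+18b+440 = ((1/6)b-5/4)(6b^3+15b^2+66b+30) + ((191/4)b^2+(191/2)b+955/2)
  6b^3+15b^2+66b+30 = ((24/191)b+12/191)((191/4)b^2+(191/2)b+955/2) + (0)
Last nonzero remainder: (191/4)b^2+(191/2)b+955/2. Dividing through by 191/4 gives the monic gcd b^2+2b+10.
Cancel b^2+2b+10 from numerator and denominator to get the reduced form.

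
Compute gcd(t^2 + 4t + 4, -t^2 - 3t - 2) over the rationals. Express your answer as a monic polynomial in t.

By polynomial division,
  t^2 + 4t + 4 = (-1)(-t^2 - 3t - 2) + (t + 2)
  -t^2 - 3t - 2 = (-t - 1)(t + 2) + (0)
The last nonzero remainder t + 2 is already monic.

t + 2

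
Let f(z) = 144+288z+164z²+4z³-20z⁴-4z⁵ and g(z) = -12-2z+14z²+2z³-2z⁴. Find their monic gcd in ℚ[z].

-6-7z+z³

Apply the Euclidean algorithm:
  -4z⁵-20z⁴+4z³+164z²+288z+144 = (2z+12)(-2z⁴+2z³+14z²-2z-12) + (-48z³+336z+288)
  -2z⁴+2z³+14z²-2z-12 = ((1/24)z-1/24)(-48z³+336z+288) + (0)
Last nonzero remainder: -48z³+336z+288. Dividing through by -48 gives the monic gcd z³-7z-6.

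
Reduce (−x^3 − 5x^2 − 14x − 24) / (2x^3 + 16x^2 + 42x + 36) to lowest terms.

By polynomial division,
  −x^3 − 5x^2 − 14x − 24 = (−1/2)(2x^3 + 16x^2 + 42x + 36) + (3x^2 + 7x − 6)
  2x^3 + 16x^2 + 42x + 36 = ((2/3)x + 34/9)(3x^2 + 7x − 6) + ((176/9)x + 176/3)
  3x^2 + 7x − 6 = ((27/176)x − 9/88)((176/9)x + 176/3) + (0)
Last nonzero remainder: (176/9)x + 176/3. Dividing through by 176/9 gives the monic gcd x + 3.
Cancel x + 3 from numerator and denominator to get the reduced form.

(−x^2 − 2x − 8)/(2x^2 + 10x + 12)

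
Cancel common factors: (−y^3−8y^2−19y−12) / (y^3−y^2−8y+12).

(−y^2−5y−4)/(y^2−4y+4)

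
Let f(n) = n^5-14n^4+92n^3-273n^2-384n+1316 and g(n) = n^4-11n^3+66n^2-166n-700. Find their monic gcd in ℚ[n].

Euclidean algorithm in ℚ[n]:
  n^5-14n^4+92n^3-273n^2-384n+1316 = (n-3)(n^4-11n^3+66n^2-166n-700) + (-7n^3+91n^2-182n-784)
  n^4-11n^3+66n^2-166n-700 = (-(1/7)n-2/7)(-7n^3+91n^2-182n-784) + (66n^2-330n-924)
  -7n^3+91n^2-182n-784 = (-(7/66)n+28/33)(66n^2-330n-924) + (0)
Last nonzero remainder: 66n^2-330n-924. Dividing through by 66 gives the monic gcd n^2-5n-14.

n^2-5n-14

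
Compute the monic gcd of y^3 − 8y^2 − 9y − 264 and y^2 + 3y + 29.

1

Repeated division with remainder:
  y^3 − 8y^2 − 9y − 264 = (y − 11)(y^2 + 3y + 29) + (−5y + 55)
  y^2 + 3y + 29 = (−(1/5)y − 14/5)(−5y + 55) + (183)
  −5y + 55 = (−(5/183)y + 55/183)(183) + (0)
The last nonzero remainder is the constant 183, so the polynomials are coprime and gcd = 1.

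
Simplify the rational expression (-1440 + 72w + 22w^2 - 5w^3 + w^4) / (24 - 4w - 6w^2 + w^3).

Repeated division with remainder:
  w^4 - 5w^3 + 22w^2 + 72w - 1440 = (w + 1)(w^3 - 6w^2 - 4w + 24) + (32w^2 + 52w - 1464)
  w^3 - 6w^2 - 4w + 24 = ((1/32)w - 61/256)(32w^2 + 52w - 1464) + ((3465/64)w - 10395/32)
  32w^2 + 52w - 1464 = ((2048/3465)w + 15616/3465)((3465/64)w - 10395/32) + (0)
Last nonzero remainder: (3465/64)w - 10395/32. Dividing through by 3465/64 gives the monic gcd w - 6.
Cancel w - 6 from numerator and denominator to get the reduced form.

(240 + 28w + w^2 + w^3)/(-4 + w^2)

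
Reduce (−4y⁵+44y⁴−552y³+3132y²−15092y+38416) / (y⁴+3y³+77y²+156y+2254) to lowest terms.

(−4y³+32y²−260y+784)/(y²+6y+46)

By polynomial division,
  −4y⁵+44y⁴−552y³+3132y²−15092y+38416 = (−4y+56)(y⁴+3y³+77y²+156y+2254) + (−412y³−556y²−14812y−87808)
  y⁴+3y³+77y²+156y+2254 = (−(1/412)y−85/21218)(−412y³−556y²−14812y−87808) + ((411854/10609)y²−(1235562/10609)y+20180846/10609)
  −412y³−556y²−14812y−87808 = (−(2185454/205927)y−9505664/205927)((411854/10609)y²−(1235562/10609)y+20180846/10609) + (0)
Last nonzero remainder: (411854/10609)y²−(1235562/10609)y+20180846/10609. Dividing through by 411854/10609 gives the monic gcd y²−3y+49.
Cancel y²−3y+49 from numerator and denominator to get the reduced form.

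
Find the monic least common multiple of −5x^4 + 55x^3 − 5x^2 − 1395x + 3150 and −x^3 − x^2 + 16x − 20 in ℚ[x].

x^6 − 15x^5 + 49x^4 + 231x^3 − 1742x^2 + 3636x − 2520

Apply the Euclidean algorithm:
  −5x^4 + 55x^3 − 5x^2 − 1395x + 3150 = (5x − 60)(−x^3 − x^2 + 16x − 20) + (−145x^2 − 335x + 1950)
  −x^3 − x^2 + 16x − 20 = ((1/145)x − 38/4205)(−145x^2 − 335x + 1950) + (−(400/841)x − 2000/841)
  −145x^2 − 335x + 1950 = ((24389/80)x − 32799/40)(−(400/841)x − 2000/841) + (0)
Last nonzero remainder: −(400/841)x − 2000/841. Dividing through by −400/841 gives the monic gcd x + 5.
Then lcm(f, g) = f·g / gcd(f, g); expanding and making the result monic gives the answer.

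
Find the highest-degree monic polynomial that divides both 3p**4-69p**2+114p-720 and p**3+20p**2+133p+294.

p+6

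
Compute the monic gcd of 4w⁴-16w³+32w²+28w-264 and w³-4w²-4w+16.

Repeated division with remainder:
  4w⁴-16w³+32w²+28w-264 = (4w)(w³-4w²-4w+16) + (48w²-36w-264)
  w³-4w²-4w+16 = ((1/48)w-13/192)(48w²-36w-264) + (-(15/16)w-15/8)
  48w²-36w-264 = (-(256/5)w+704/5)(-(15/16)w-15/8) + (0)
Last nonzero remainder: -(15/16)w-15/8. Dividing through by -15/16 gives the monic gcd w+2.

w+2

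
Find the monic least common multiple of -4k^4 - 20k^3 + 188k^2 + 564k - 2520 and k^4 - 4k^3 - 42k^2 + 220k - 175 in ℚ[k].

Apply the Euclidean algorithm:
  -4k^4 - 20k^3 + 188k^2 + 564k - 2520 = (-4)(k^4 - 4k^3 - 42k^2 + 220k - 175) + (-36k^3 + 20k^2 + 1444k - 3220)
  k^4 - 4k^3 - 42k^2 + 220k - 175 = (-(1/36)k + 31/324)(-36k^3 + 20k^2 + 1444k - 3220) + (-(308/81)k^2 - (616/81)k + 10780/81)
  -36k^3 + 20k^2 + 1444k - 3220 = ((729/77)k - 1863/77)(-(308/81)k^2 - (616/81)k + 10780/81) + (0)
Last nonzero remainder: -(308/81)k^2 - (616/81)k + 10780/81. Dividing through by -308/81 gives the monic gcd k^2 + 2k - 35.
Then lcm(f, g) = f·g / gcd(f, g); expanding and making the result monic gives the answer.

k^6 - k^5 - 72k^4 + 166k^3 + 1241k^2 - 4485k + 3150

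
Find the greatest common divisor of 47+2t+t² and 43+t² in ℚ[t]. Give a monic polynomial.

Euclidean algorithm in ℚ[t]:
  t²+2t+47 = (t²+43) + (2t+4)
  t²+43 = ((1/2)t-1)(2t+4) + (47)
  2t+4 = ((2/47)t+4/47)(47) + (0)
The last nonzero remainder is the constant 47, so the polynomials are coprime and gcd = 1.

1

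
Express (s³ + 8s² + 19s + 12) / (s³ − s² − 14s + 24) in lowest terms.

(s² + 4s + 3)/(s² − 5s + 6)

By polynomial division,
  s³ + 8s² + 19s + 12 = (s³ − s² − 14s + 24) + (9s² + 33s − 12)
  s³ − s² − 14s + 24 = ((1/9)s − 14/27)(9s² + 33s − 12) + ((40/9)s + 160/9)
  9s² + 33s − 12 = ((81/40)s − 27/40)((40/9)s + 160/9) + (0)
Last nonzero remainder: (40/9)s + 160/9. Dividing through by 40/9 gives the monic gcd s + 4.
Cancel s + 4 from numerator and denominator to get the reduced form.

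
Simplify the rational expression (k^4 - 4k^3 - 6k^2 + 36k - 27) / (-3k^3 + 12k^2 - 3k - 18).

Apply the Euclidean algorithm:
  k^4 - 4k^3 - 6k^2 + 36k - 27 = (-(1/3)k)(-3k^3 + 12k^2 - 3k - 18) + (-7k^2 + 30k - 27)
  -3k^3 + 12k^2 - 3k - 18 = ((3/7)k + 6/49)(-7k^2 + 30k - 27) + ((240/49)k - 720/49)
  -7k^2 + 30k - 27 = (-(343/240)k + 147/80)((240/49)k - 720/49) + (0)
Last nonzero remainder: (240/49)k - 720/49. Dividing through by 240/49 gives the monic gcd k - 3.
Cancel k - 3 from numerator and denominator to get the reduced form.

(-k^3 + k^2 + 9k - 9)/(3k^2 - 3k - 6)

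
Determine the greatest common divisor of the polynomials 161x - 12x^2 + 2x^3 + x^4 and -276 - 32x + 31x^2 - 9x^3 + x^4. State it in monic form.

23 - 5x + x^2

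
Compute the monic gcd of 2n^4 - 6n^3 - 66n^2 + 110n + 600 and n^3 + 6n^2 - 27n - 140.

n^2 - n - 20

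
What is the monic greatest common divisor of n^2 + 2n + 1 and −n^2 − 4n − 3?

n + 1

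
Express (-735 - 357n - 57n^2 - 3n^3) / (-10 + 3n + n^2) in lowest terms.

(-147 - 42n - 3n^2)/(-2 + n)

By polynomial division,
  -3n^3 - 57n^2 - 357n - 735 = (-3n - 48)(n^2 + 3n - 10) + (-243n - 1215)
  n^2 + 3n - 10 = (-(1/243)n + 2/243)(-243n - 1215) + (0)
Last nonzero remainder: -243n - 1215. Dividing through by -243 gives the monic gcd n + 5.
Cancel n + 5 from numerator and denominator to get the reduced form.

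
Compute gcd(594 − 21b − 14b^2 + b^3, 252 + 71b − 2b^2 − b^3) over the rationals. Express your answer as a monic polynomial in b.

−9 + b

Repeated division with remainder:
  b^3 − 14b^2 − 21b + 594 = (−1)(−b^3 − 2b^2 + 71b + 252) + (−16b^2 + 50b + 846)
  −b^3 − 2b^2 + 71b + 252 = ((1/16)b + 41/128)(−16b^2 + 50b + 846) + ((135/64)b − 1215/64)
  −16b^2 + 50b + 846 = (−(1024/135)b − 6016/135)((135/64)b − 1215/64) + (0)
Last nonzero remainder: (135/64)b − 1215/64. Dividing through by 135/64 gives the monic gcd b − 9.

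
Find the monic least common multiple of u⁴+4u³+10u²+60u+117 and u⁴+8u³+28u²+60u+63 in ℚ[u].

Apply the Euclidean algorithm:
  u⁴+4u³+10u²+60u+117 = (u⁴+8u³+28u²+60u+63) + (-4u³-18u²+54)
  u⁴+8u³+28u²+60u+63 = (-(1/4)u-7/8)(-4u³-18u²+54) + ((49/4)u²+(147/2)u+441/4)
  -4u³-18u²+54 = (-(16/49)u+24/49)((49/4)u²+(147/2)u+441/4) + (0)
Last nonzero remainder: (49/4)u²+(147/2)u+441/4. Dividing through by 49/4 gives the monic gcd u²+6u+9.
Then lcm(f, g) = f·g / gcd(f, g); expanding and making the result monic gives the answer.

u⁶+6u⁵+25u⁴+108u³+307u²+654u+819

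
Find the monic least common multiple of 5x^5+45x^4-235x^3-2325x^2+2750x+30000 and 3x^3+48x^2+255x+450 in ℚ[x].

Euclidean algorithm in ℚ[x]:
  5x^5+45x^4-235x^3-2325x^2+2750x+30000 = ((5/3)x^2-(35/3)x-100/3)(3x^3+48x^2+255x+450) + (1500x^2+16500x+45000)
  3x^3+48x^2+255x+450 = ((1/500)x+1/100)(1500x^2+16500x+45000) + (0)
Last nonzero remainder: 1500x^2+16500x+45000. Dividing through by 1500 gives the monic gcd x^2+11x+30.
Then lcm(f, g) = f·g / gcd(f, g); expanding and making the result monic gives the answer.

x^6+14x^5-2x^4-700x^3-1775x^2+8750x+30000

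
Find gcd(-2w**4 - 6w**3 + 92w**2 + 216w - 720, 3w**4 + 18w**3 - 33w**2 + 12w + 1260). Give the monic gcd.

Euclidean algorithm in ℚ[w]:
  -2w**4 - 6w**3 + 92w**2 + 216w - 720 = (-2/3)(3w**4 + 18w**3 - 33w**2 + 12w + 1260) + (6w**3 + 70w**2 + 224w + 120)
  3w**4 + 18w**3 - 33w**2 + 12w + 1260 = ((1/2)w - 17/6)(6w**3 + 70w**2 + 224w + 120) + ((160/3)w**2 + (1760/3)w + 1600)
  6w**3 + 70w**2 + 224w + 120 = ((9/80)w + 3/40)((160/3)w**2 + (1760/3)w + 1600) + (0)
Last nonzero remainder: (160/3)w**2 + (1760/3)w + 1600. Dividing through by 160/3 gives the monic gcd w**2 + 11w + 30.

w**2 + 11w + 30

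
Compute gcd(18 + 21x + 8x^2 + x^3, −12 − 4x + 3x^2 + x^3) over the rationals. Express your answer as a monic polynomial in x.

By polynomial division,
  x^3 + 8x^2 + 21x + 18 = (x^3 + 3x^2 − 4x − 12) + (5x^2 + 25x + 30)
  x^3 + 3x^2 − 4x − 12 = ((1/5)x − 2/5)(5x^2 + 25x + 30) + (0)
Last nonzero remainder: 5x^2 + 25x + 30. Dividing through by 5 gives the monic gcd x^2 + 5x + 6.

6 + 5x + x^2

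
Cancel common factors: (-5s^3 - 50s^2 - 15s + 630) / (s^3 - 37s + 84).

By polynomial division,
  -5s^3 - 50s^2 - 15s + 630 = (-5)(s^3 - 37s + 84) + (-50s^2 - 200s + 1050)
  s^3 - 37s + 84 = (-(1/50)s + 2/25)(-50s^2 - 200s + 1050) + (0)
Last nonzero remainder: -50s^2 - 200s + 1050. Dividing through by -50 gives the monic gcd s^2 + 4s - 21.
Cancel s^2 + 4s - 21 from numerator and denominator to get the reduced form.

(-5s - 30)/(s - 4)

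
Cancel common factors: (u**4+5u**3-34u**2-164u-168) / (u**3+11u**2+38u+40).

Euclidean algorithm in ℚ[u]:
  u**4+5u**3-34u**2-164u-168 = (u-6)(u**3+11u**2+38u+40) + (-6u**2+24u+72)
  u**3+11u**2+38u+40 = (-(1/6)u-5/2)(-6u**2+24u+72) + (110u+220)
  -6u**2+24u+72 = (-(3/55)u+18/55)(110u+220) + (0)
Last nonzero remainder: 110u+220. Dividing through by 110 gives the monic gcd u+2.
Cancel u+2 from numerator and denominator to get the reduced form.

(u**3+3u**2-40u-84)/(u**2+9u+20)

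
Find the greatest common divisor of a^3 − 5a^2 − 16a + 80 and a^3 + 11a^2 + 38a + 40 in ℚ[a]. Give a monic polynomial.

a + 4

Euclidean algorithm in ℚ[a]:
  a^3 − 5a^2 − 16a + 80 = (a^3 + 11a^2 + 38a + 40) + (−16a^2 − 54a + 40)
  a^3 + 11a^2 + 38a + 40 = (−(1/16)a − 61/128)(−16a^2 − 54a + 40) + ((945/64)a + 945/16)
  −16a^2 − 54a + 40 = (−(1024/945)a + 128/189)((945/64)a + 945/16) + (0)
Last nonzero remainder: (945/64)a + 945/16. Dividing through by 945/64 gives the monic gcd a + 4.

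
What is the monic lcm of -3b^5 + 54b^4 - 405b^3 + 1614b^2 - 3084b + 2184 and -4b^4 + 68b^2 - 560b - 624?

Apply the Euclidean algorithm:
  -3b^5 + 54b^4 - 405b^3 + 1614b^2 - 3084b + 2184 = ((3/4)b - 27/2)(-4b^4 + 68b^2 - 560b - 624) + (-456b^3 + 2952b^2 - 10176b - 6240)
  -4b^4 + 68b^2 - 560b - 624 = ((1/114)b + 41/722)(-456b^3 + 2952b^2 - 10176b - 6240) + (-(3744/361)b^2 + (26208/361)b - 97344/361)
  -456b^3 + 2952b^2 - 10176b - 6240 = ((6859/156)b + 1805/78)(-(3744/361)b^2 + (26208/361)b - 97344/361) + (0)
Last nonzero remainder: -(3744/361)b^2 + (26208/361)b - 97344/361. Dividing through by -3744/361 gives the monic gcd b^2 - 7b + 26.
Then lcm(f, g) = f·g / gcd(f, g); expanding and making the result monic gives the answer.

b^7 - 11b^6 + 15b^5 + 299b^4 - 1928b^3 + 3240b^2 + 1072b - 4368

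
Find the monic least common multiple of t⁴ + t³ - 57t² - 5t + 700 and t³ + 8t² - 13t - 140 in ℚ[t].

t⁶ + 2t⁵ - 76t⁴ - 82t³ + 1835t² + 800t - 14000

By polynomial division,
  t⁴ + t³ - 57t² - 5t + 700 = (t - 7)(t³ + 8t² - 13t - 140) + (12t² + 44t - 280)
  t³ + 8t² - 13t - 140 = ((1/12)t + 13/36)(12t² + 44t - 280) + (-(50/9)t - 350/9)
  12t² + 44t - 280 = (-(54/25)t + 36/5)(-(50/9)t - 350/9) + (0)
Last nonzero remainder: -(50/9)t - 350/9. Dividing through by -50/9 gives the monic gcd t + 7.
Then lcm(f, g) = f·g / gcd(f, g); expanding and making the result monic gives the answer.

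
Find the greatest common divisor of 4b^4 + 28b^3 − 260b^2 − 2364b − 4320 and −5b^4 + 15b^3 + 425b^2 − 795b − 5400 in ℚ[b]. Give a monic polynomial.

b^3 + 2b^2 − 75b − 216

By polynomial division,
  4b^4 + 28b^3 − 260b^2 − 2364b − 4320 = (−4/5)(−5b^4 + 15b^3 + 425b^2 − 795b − 5400) + (40b^3 + 80b^2 − 3000b − 8640)
  −5b^4 + 15b^3 + 425b^2 − 795b − 5400 = (−(1/8)b + 5/8)(40b^3 + 80b^2 − 3000b − 8640) + (0)
Last nonzero remainder: 40b^3 + 80b^2 − 3000b − 8640. Dividing through by 40 gives the monic gcd b^3 + 2b^2 − 75b − 216.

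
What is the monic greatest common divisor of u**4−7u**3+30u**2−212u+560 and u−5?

u−5

By polynomial division,
  u**4−7u**3+30u**2−212u+560 = (u**3−2u**2+20u−112)(u−5) + (0)
The last nonzero remainder u−5 is already monic.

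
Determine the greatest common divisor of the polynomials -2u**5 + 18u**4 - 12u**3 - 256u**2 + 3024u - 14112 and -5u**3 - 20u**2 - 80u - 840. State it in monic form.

u**3 + 4u**2 + 16u + 168

Repeated division with remainder:
  -2u**5 + 18u**4 - 12u**3 - 256u**2 + 3024u - 14112 = ((2/5)u**2 - (26/5)u + 84/5)(-5u**3 - 20u**2 - 80u - 840) + (0)
Last nonzero remainder: -5u**3 - 20u**2 - 80u - 840. Dividing through by -5 gives the monic gcd u**3 + 4u**2 + 16u + 168.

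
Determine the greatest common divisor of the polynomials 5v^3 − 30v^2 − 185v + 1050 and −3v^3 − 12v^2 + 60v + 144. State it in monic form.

v + 6

By polynomial division,
  5v^3 − 30v^2 − 185v + 1050 = (−5/3)(−3v^3 − 12v^2 + 60v + 144) + (−50v^2 − 85v + 1290)
  −3v^3 − 12v^2 + 60v + 144 = ((3/50)v + 69/500)(−50v^2 − 85v + 1290) + (−(567/100)v − 1701/50)
  −50v^2 − 85v + 1290 = ((5000/567)v − 21500/567)(−(567/100)v − 1701/50) + (0)
Last nonzero remainder: −(567/100)v − 1701/50. Dividing through by −567/100 gives the monic gcd v + 6.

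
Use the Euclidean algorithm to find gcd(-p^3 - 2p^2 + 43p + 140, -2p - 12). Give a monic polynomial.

1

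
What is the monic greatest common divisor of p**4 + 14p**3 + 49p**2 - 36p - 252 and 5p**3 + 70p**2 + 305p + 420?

Apply the Euclidean algorithm:
  p**4 + 14p**3 + 49p**2 - 36p - 252 = ((1/5)p)(5p**3 + 70p**2 + 305p + 420) + (-12p**2 - 120p - 252)
  5p**3 + 70p**2 + 305p + 420 = (-(5/12)p - 5/3)(-12p**2 - 120p - 252) + (0)
Last nonzero remainder: -12p**2 - 120p - 252. Dividing through by -12 gives the monic gcd p**2 + 10p + 21.

p**2 + 10p + 21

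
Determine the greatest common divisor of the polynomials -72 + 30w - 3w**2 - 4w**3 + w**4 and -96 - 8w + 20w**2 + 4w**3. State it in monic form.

3 + w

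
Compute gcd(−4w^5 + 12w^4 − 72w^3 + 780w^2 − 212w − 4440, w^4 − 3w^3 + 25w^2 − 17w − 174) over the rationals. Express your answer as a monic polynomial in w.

w^2 − w − 6

By polynomial division,
  −4w^5 + 12w^4 − 72w^3 + 780w^2 − 212w − 4440 = (−4w)(w^4 − 3w^3 + 25w^2 − 17w − 174) + (28w^3 + 712w^2 − 908w − 4440)
  w^4 − 3w^3 + 25w^2 − 17w − 174 = ((1/28)w − 199/196)(28w^3 + 712w^2 − 908w − 4440) + ((38236/49)w^2 − (38236/49)w − 229416/49)
  28w^3 + 712w^2 − 908w − 4440 = ((343/9559)w + 9065/9559)((38236/49)w^2 − (38236/49)w − 229416/49) + (0)
Last nonzero remainder: (38236/49)w^2 − (38236/49)w − 229416/49. Dividing through by 38236/49 gives the monic gcd w^2 − w − 6.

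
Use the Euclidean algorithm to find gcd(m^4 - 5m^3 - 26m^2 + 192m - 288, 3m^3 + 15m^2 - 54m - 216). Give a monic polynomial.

Repeated division with remainder:
  m^4 - 5m^3 - 26m^2 + 192m - 288 = ((1/3)m - 10/3)(3m^3 + 15m^2 - 54m - 216) + (42m^2 + 84m - 1008)
  3m^3 + 15m^2 - 54m - 216 = ((1/14)m + 3/14)(42m^2 + 84m - 1008) + (0)
Last nonzero remainder: 42m^2 + 84m - 1008. Dividing through by 42 gives the monic gcd m^2 + 2m - 24.

m^2 + 2m - 24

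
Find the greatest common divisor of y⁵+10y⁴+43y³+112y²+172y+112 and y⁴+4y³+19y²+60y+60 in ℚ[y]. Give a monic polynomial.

y²+4y+4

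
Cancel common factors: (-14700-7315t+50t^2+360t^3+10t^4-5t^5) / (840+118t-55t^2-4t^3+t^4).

(105+20t-5t^2)/(-6+t)

By polynomial division,
  -5t^5+10t^4+360t^3+50t^2-7315t-14700 = (-5t-10)(t^4-4t^3-55t^2+118t+840) + (45t^3+90t^2-1935t-6300)
  t^4-4t^3-55t^2+118t+840 = ((1/45)t-2/15)(45t^3+90t^2-1935t-6300) + (0)
Last nonzero remainder: 45t^3+90t^2-1935t-6300. Dividing through by 45 gives the monic gcd t^3+2t^2-43t-140.
Cancel t^3+2t^2-43t-140 from numerator and denominator to get the reduced form.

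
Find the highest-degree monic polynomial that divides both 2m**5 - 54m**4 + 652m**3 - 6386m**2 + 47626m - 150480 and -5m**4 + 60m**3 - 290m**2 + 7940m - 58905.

m**2 - 20m + 99

By polynomial division,
  2m**5 - 54m**4 + 652m**3 - 6386m**2 + 47626m - 150480 = (-(2/5)m + 6)(-5m**4 + 60m**3 - 290m**2 + 7940m - 58905) + (176m**3 - 1470m**2 - 23576m + 202950)
  -5m**4 + 60m**3 - 290m**2 + 7940m - 58905 = (-(5/176)m + 1605/15488)(176m**3 - 1470m**2 - 23576m + 202950) + (-(6252805/7744)m**2 + (31264025/1936)m - 56275245/704)
  176m**3 - 1470m**2 - 23576m + 202950 = (-(1362944/6252805)m - 3175040/1250561)(-(6252805/7744)m**2 + (31264025/1936)m - 56275245/704) + (0)
Last nonzero remainder: -(6252805/7744)m**2 + (31264025/1936)m - 56275245/704. Dividing through by -6252805/7744 gives the monic gcd m**2 - 20m + 99.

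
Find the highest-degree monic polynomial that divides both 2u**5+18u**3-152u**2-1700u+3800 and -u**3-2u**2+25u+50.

u**2-25

Euclidean algorithm in ℚ[u]:
  2u**5+18u**3-152u**2-1700u+3800 = (-2u**2+4u-76)(-u**3-2u**2+25u+50) + (-304u**2+7600)
  -u**3-2u**2+25u+50 = ((1/304)u+1/152)(-304u**2+7600) + (0)
Last nonzero remainder: -304u**2+7600. Dividing through by -304 gives the monic gcd u**2-25.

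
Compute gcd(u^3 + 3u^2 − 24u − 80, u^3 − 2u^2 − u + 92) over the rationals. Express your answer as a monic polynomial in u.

u + 4

Apply the Euclidean algorithm:
  u^3 + 3u^2 − 24u − 80 = (u^3 − 2u^2 − u + 92) + (5u^2 − 23u − 172)
  u^3 − 2u^2 − u + 92 = ((1/5)u + 13/25)(5u^2 − 23u − 172) + ((1134/25)u + 4536/25)
  5u^2 − 23u − 172 = ((125/1134)u − 1075/1134)((1134/25)u + 4536/25) + (0)
Last nonzero remainder: (1134/25)u + 4536/25. Dividing through by 1134/25 gives the monic gcd u + 4.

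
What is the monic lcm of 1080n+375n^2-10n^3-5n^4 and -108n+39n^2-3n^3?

864n+84n^2-83n^3-2n^4+n^5

Repeated division with remainder:
  -5n^4-10n^3+375n^2+1080n = ((5/3)n+25)(-3n^3+39n^2-108n) + (-420n^2+3780n)
  -3n^3+39n^2-108n = ((1/140)n-1/35)(-420n^2+3780n) + (0)
Last nonzero remainder: -420n^2+3780n. Dividing through by -420 gives the monic gcd n^2-9n.
Then lcm(f, g) = f·g / gcd(f, g); expanding and making the result monic gives the answer.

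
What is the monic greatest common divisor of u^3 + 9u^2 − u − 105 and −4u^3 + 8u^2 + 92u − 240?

By polynomial division,
  u^3 + 9u^2 − u − 105 = (−1/4)(−4u^3 + 8u^2 + 92u − 240) + (11u^2 + 22u − 165)
  −4u^3 + 8u^2 + 92u − 240 = (−(4/11)u + 16/11)(11u^2 + 22u − 165) + (0)
Last nonzero remainder: 11u^2 + 22u − 165. Dividing through by 11 gives the monic gcd u^2 + 2u − 15.

u^2 + 2u − 15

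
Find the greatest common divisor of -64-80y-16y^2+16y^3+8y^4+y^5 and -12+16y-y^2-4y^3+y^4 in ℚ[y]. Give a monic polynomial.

Euclidean algorithm in ℚ[y]:
  y^5+8y^4+16y^3-16y^2-80y-64 = (y+12)(y^4-4y^3-y^2+16y-12) + (65y^3-20y^2-260y+80)
  y^4-4y^3-y^2+16y-12 = ((1/65)y-48/845)(65y^3-20y^2-260y+80) + ((315/169)y^2-1260/169)
  65y^3-20y^2-260y+80 = ((2197/63)y-676/63)((315/169)y^2-1260/169) + (0)
Last nonzero remainder: (315/169)y^2-1260/169. Dividing through by 315/169 gives the monic gcd y^2-4.

-4+y^2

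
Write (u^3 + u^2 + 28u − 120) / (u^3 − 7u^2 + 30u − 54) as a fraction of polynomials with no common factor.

(u^2 + 4u + 40)/(u^2 − 4u + 18)

Apply the Euclidean algorithm:
  u^3 + u^2 + 28u − 120 = (u^3 − 7u^2 + 30u − 54) + (8u^2 − 2u − 66)
  u^3 − 7u^2 + 30u − 54 = ((1/8)u − 27/32)(8u^2 − 2u − 66) + ((585/16)u − 1755/16)
  8u^2 − 2u − 66 = ((128/585)u + 352/585)((585/16)u − 1755/16) + (0)
Last nonzero remainder: (585/16)u − 1755/16. Dividing through by 585/16 gives the monic gcd u − 3.
Cancel u − 3 from numerator and denominator to get the reduced form.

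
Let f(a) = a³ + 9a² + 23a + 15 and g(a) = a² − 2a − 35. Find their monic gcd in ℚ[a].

Euclidean algorithm in ℚ[a]:
  a³ + 9a² + 23a + 15 = (a + 11)(a² − 2a − 35) + (80a + 400)
  a² − 2a − 35 = ((1/80)a − 7/80)(80a + 400) + (0)
Last nonzero remainder: 80a + 400. Dividing through by 80 gives the monic gcd a + 5.

a + 5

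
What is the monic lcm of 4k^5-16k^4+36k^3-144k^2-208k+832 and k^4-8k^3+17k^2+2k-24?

k^7-6k^6+14k^5-42k^4-7k^3+420k^2-260k-624

By polynomial division,
  4k^5-16k^4+36k^3-144k^2-208k+832 = (4k+16)(k^4-8k^3+17k^2+2k-24) + (96k^3-424k^2-144k+1216)
  k^4-8k^3+17k^2+2k-24 = ((1/96)k-43/1152)(96k^3-424k^2-144k+1216) + ((385/144)k^2-(385/24)k+385/18)
  96k^3-424k^2-144k+1216 = ((13824/385)k+21888/385)((385/144)k^2-(385/24)k+385/18) + (0)
Last nonzero remainder: (385/144)k^2-(385/24)k+385/18. Dividing through by 385/144 gives the monic gcd k^2-6k+8.
Then lcm(f, g) = f·g / gcd(f, g); expanding and making the result monic gives the answer.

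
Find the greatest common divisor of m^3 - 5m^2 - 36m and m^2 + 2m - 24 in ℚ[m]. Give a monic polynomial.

By polynomial division,
  m^3 - 5m^2 - 36m = (m - 7)(m^2 + 2m - 24) + (2m - 168)
  m^2 + 2m - 24 = ((1/2)m + 43)(2m - 168) + (7200)
  2m - 168 = ((1/3600)m - 7/300)(7200) + (0)
The last nonzero remainder is the constant 7200, so the polynomials are coprime and gcd = 1.

1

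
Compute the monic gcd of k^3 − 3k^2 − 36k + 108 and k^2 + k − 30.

k + 6

Repeated division with remainder:
  k^3 − 3k^2 − 36k + 108 = (k − 4)(k^2 + k − 30) + (−2k − 12)
  k^2 + k − 30 = (−(1/2)k + 5/2)(−2k − 12) + (0)
Last nonzero remainder: −2k − 12. Dividing through by −2 gives the monic gcd k + 6.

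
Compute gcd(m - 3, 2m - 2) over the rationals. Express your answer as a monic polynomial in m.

1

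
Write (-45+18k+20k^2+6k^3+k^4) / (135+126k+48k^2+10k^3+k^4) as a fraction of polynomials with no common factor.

(-1+k)/(3+k)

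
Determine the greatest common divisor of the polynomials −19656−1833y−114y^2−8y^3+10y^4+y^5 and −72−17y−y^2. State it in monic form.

72+17y+y^2

Euclidean algorithm in ℚ[y]:
  y^5+10y^4−8y^3−114y^2−1833y−19656 = (−y^3+7y^2−39y+273)(−y^2−17y−72) + (0)
Last nonzero remainder: −y^2−17y−72. Dividing through by −1 gives the monic gcd y^2+17y+72.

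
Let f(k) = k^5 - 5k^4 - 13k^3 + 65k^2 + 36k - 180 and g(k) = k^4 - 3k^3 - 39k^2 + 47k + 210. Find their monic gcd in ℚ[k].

Repeated division with remainder:
  k^5 - 5k^4 - 13k^3 + 65k^2 + 36k - 180 = (k - 2)(k^4 - 3k^3 - 39k^2 + 47k + 210) + (20k^3 - 60k^2 - 80k + 240)
  k^4 - 3k^3 - 39k^2 + 47k + 210 = ((1/20)k)(20k^3 - 60k^2 - 80k + 240) + (-35k^2 + 35k + 210)
  20k^3 - 60k^2 - 80k + 240 = (-(4/7)k + 8/7)(-35k^2 + 35k + 210) + (0)
Last nonzero remainder: -35k^2 + 35k + 210. Dividing through by -35 gives the monic gcd k^2 - k - 6.

k^2 - k - 6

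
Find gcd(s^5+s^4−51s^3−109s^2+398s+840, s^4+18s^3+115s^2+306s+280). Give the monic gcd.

Apply the Euclidean algorithm:
  s^5+s^4−51s^3−109s^2+398s+840 = (s−17)(s^4+18s^3+115s^2+306s+280) + (140s^3+1540s^2+5320s+5600)
  s^4+18s^3+115s^2+306s+280 = ((1/140)s+1/20)(140s^3+1540s^2+5320s+5600) + (0)
Last nonzero remainder: 140s^3+1540s^2+5320s+5600. Dividing through by 140 gives the monic gcd s^3+11s^2+38s+40.

s^3+11s^2+38s+40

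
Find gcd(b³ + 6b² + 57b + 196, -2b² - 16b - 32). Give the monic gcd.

b + 4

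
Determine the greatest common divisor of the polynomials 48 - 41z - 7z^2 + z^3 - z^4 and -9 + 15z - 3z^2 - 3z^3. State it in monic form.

By polynomial division,
  -z^4 + z^3 - 7z^2 - 41z + 48 = ((1/3)z - 2/3)(-3z^3 - 3z^2 + 15z - 9) + (-14z^2 - 28z + 42)
  -3z^3 - 3z^2 + 15z - 9 = ((3/14)z - 3/14)(-14z^2 - 28z + 42) + (0)
Last nonzero remainder: -14z^2 - 28z + 42. Dividing through by -14 gives the monic gcd z^2 + 2z - 3.

-3 + 2z + z^2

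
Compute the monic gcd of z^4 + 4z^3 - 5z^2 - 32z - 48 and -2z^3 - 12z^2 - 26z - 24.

z^2 + 3z + 4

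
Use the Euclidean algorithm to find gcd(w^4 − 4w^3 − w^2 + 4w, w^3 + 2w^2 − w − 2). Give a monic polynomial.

Apply the Euclidean algorithm:
  w^4 − 4w^3 − w^2 + 4w = (w − 6)(w^3 + 2w^2 − w − 2) + (12w^2 − 12)
  w^3 + 2w^2 − w − 2 = ((1/12)w + 1/6)(12w^2 − 12) + (0)
Last nonzero remainder: 12w^2 − 12. Dividing through by 12 gives the monic gcd w^2 − 1.

w^2 − 1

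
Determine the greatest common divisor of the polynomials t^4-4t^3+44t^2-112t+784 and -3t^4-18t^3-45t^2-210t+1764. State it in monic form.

t^2+2t+28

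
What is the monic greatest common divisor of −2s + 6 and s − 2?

1

Repeated division with remainder:
  −2s + 6 = (−2)(s − 2) + (2)
  s − 2 = ((1/2)s − 1)(2) + (0)
The last nonzero remainder is the constant 2, so the polynomials are coprime and gcd = 1.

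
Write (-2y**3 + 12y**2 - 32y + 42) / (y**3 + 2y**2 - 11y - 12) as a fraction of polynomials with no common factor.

Repeated division with remainder:
  -2y**3 + 12y**2 - 32y + 42 = (-2)(y**3 + 2y**2 - 11y - 12) + (16y**2 - 54y + 18)
  y**3 + 2y**2 - 11y - 12 = ((1/16)y + 43/128)(16y**2 - 54y + 18) + ((385/64)y - 1155/64)
  16y**2 - 54y + 18 = ((1024/385)y - 384/385)((385/64)y - 1155/64) + (0)
Last nonzero remainder: (385/64)y - 1155/64. Dividing through by 385/64 gives the monic gcd y - 3.
Cancel y - 3 from numerator and denominator to get the reduced form.

(-2y**2 + 6y - 14)/(y**2 + 5y + 4)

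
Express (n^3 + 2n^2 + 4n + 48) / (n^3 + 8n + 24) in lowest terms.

(n + 4)/(n + 2)

Apply the Euclidean algorithm:
  n^3 + 2n^2 + 4n + 48 = (n^3 + 8n + 24) + (2n^2 - 4n + 24)
  n^3 + 8n + 24 = ((1/2)n + 1)(2n^2 - 4n + 24) + (0)
Last nonzero remainder: 2n^2 - 4n + 24. Dividing through by 2 gives the monic gcd n^2 - 2n + 12.
Cancel n^2 - 2n + 12 from numerator and denominator to get the reduced form.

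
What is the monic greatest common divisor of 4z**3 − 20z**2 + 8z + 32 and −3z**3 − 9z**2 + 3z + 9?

z + 1

Apply the Euclidean algorithm:
  4z**3 − 20z**2 + 8z + 32 = (−4/3)(−3z**3 − 9z**2 + 3z + 9) + (−32z**2 + 12z + 44)
  −3z**3 − 9z**2 + 3z + 9 = ((3/32)z + 81/256)(−32z**2 + 12z + 44) + (−(315/64)z − 315/64)
  −32z**2 + 12z + 44 = ((2048/315)z − 2816/315)(−(315/64)z − 315/64) + (0)
Last nonzero remainder: −(315/64)z − 315/64. Dividing through by −315/64 gives the monic gcd z + 1.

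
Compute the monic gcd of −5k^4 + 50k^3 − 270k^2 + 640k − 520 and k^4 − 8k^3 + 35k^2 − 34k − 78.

Apply the Euclidean algorithm:
  −5k^4 + 50k^3 − 270k^2 + 640k − 520 = (−5)(k^4 − 8k^3 + 35k^2 − 34k − 78) + (10k^3 − 95k^2 + 470k − 910)
  k^4 − 8k^3 + 35k^2 − 34k − 78 = ((1/10)k + 3/20)(10k^3 − 95k^2 + 470k − 910) + ((9/4)k^2 − (27/2)k + 117/2)
  10k^3 − 95k^2 + 470k − 910 = ((40/9)k − 140/9)((9/4)k^2 − (27/2)k + 117/2) + (0)
Last nonzero remainder: (9/4)k^2 − (27/2)k + 117/2. Dividing through by 9/4 gives the monic gcd k^2 − 6k + 26.

k^2 − 6k + 26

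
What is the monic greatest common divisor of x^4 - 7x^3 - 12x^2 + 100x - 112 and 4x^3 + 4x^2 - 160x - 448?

Euclidean algorithm in ℚ[x]:
  x^4 - 7x^3 - 12x^2 + 100x - 112 = ((1/4)x - 2)(4x^3 + 4x^2 - 160x - 448) + (36x^2 - 108x - 1008)
  4x^3 + 4x^2 - 160x - 448 = ((1/9)x + 4/9)(36x^2 - 108x - 1008) + (0)
Last nonzero remainder: 36x^2 - 108x - 1008. Dividing through by 36 gives the monic gcd x^2 - 3x - 28.

x^2 - 3x - 28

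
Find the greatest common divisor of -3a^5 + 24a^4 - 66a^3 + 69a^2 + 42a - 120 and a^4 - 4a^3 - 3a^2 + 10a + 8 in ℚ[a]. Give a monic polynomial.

a^3 - 5a^2 + 2a + 8

Repeated division with remainder:
  -3a^5 + 24a^4 - 66a^3 + 69a^2 + 42a - 120 = (-3a + 12)(a^4 - 4a^3 - 3a^2 + 10a + 8) + (-27a^3 + 135a^2 - 54a - 216)
  a^4 - 4a^3 - 3a^2 + 10a + 8 = (-(1/27)a - 1/27)(-27a^3 + 135a^2 - 54a - 216) + (0)
Last nonzero remainder: -27a^3 + 135a^2 - 54a - 216. Dividing through by -27 gives the monic gcd a^3 - 5a^2 + 2a + 8.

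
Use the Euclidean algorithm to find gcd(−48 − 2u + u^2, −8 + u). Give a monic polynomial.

Repeated division with remainder:
  u^2 − 2u − 48 = (u + 6)(u − 8) + (0)
The last nonzero remainder u − 8 is already monic.

−8 + u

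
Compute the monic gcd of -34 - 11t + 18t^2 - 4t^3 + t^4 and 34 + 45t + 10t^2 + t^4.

17 + 14t - 2t^2 + t^3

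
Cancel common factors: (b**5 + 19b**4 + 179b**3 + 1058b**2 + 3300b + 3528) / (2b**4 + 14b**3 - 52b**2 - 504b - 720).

(b**3 + 11b**2 + 79b + 294)/(2b**2 - 2b - 60)

Repeated division with remainder:
  b**5 + 19b**4 + 179b**3 + 1058b**2 + 3300b + 3528 = ((1/2)b + 6)(2b**4 + 14b**3 - 52b**2 - 504b - 720) + (121b**3 + 1622b**2 + 6684b + 7848)
  2b**4 + 14b**3 - 52b**2 - 504b - 720 = ((2/121)b - 1550/14641)(121b**3 + 1622b**2 + 6684b + 7848) + ((135240/14641)b**2 + (1081920/14641)b + 1622880/14641)
  121b**3 + 1622b**2 + 6684b + 7848 = ((1771561/135240)b + 1595869/22540)((135240/14641)b**2 + (1081920/14641)b + 1622880/14641) + (0)
Last nonzero remainder: (135240/14641)b**2 + (1081920/14641)b + 1622880/14641. Dividing through by 135240/14641 gives the monic gcd b**2 + 8b + 12.
Cancel b**2 + 8b + 12 from numerator and denominator to get the reduced form.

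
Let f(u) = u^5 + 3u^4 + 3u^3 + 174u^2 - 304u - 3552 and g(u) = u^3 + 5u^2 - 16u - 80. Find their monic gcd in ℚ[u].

Repeated division with remainder:
  u^5 + 3u^4 + 3u^3 + 174u^2 - 304u - 3552 = (u^2 - 2u + 29)(u^3 + 5u^2 - 16u - 80) + (77u^2 - 1232)
  u^3 + 5u^2 - 16u - 80 = ((1/77)u + 5/77)(77u^2 - 1232) + (0)
Last nonzero remainder: 77u^2 - 1232. Dividing through by 77 gives the monic gcd u^2 - 16.

u^2 - 16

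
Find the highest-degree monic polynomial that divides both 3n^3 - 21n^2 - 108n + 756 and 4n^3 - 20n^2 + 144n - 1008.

n - 6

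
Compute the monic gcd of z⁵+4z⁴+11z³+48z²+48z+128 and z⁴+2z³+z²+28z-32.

Repeated division with remainder:
  z⁵+4z⁴+11z³+48z²+48z+128 = (z+2)(z⁴+2z³+z²+28z-32) + (6z³+18z²+24z+192)
  z⁴+2z³+z²+28z-32 = ((1/6)z-1/6)(6z³+18z²+24z+192) + (0)
Last nonzero remainder: 6z³+18z²+24z+192. Dividing through by 6 gives the monic gcd z³+3z²+4z+32.

z³+3z²+4z+32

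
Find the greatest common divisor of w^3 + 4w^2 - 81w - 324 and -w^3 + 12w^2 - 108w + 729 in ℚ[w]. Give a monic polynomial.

w - 9

Repeated division with remainder:
  w^3 + 4w^2 - 81w - 324 = (-1)(-w^3 + 12w^2 - 108w + 729) + (16w^2 - 189w + 405)
  -w^3 + 12w^2 - 108w + 729 = (-(1/16)w + 3/256)(16w^2 - 189w + 405) + (-(20601/256)w + 185409/256)
  16w^2 - 189w + 405 = (-(4096/20601)w + 1280/2289)(-(20601/256)w + 185409/256) + (0)
Last nonzero remainder: -(20601/256)w + 185409/256. Dividing through by -20601/256 gives the monic gcd w - 9.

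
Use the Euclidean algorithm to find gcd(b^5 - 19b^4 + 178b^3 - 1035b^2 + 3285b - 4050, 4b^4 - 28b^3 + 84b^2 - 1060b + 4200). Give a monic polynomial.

b^2 - 11b + 30

Repeated division with remainder:
  b^5 - 19b^4 + 178b^3 - 1035b^2 + 3285b - 4050 = ((1/4)b - 3)(4b^4 - 28b^3 + 84b^2 - 1060b + 4200) + (73b^3 - 518b^2 - 945b + 8550)
  4b^4 - 28b^3 + 84b^2 - 1060b + 4200 = ((4/73)b + 28/5329)(73b^3 - 518b^2 - 945b + 8550) + ((738080/5329)b^2 - (8118880/5329)b + 22142400/5329)
  73b^3 - 518b^2 - 945b + 8550 = ((389017/738080)b + 303753/147616)((738080/5329)b^2 - (8118880/5329)b + 22142400/5329) + (0)
Last nonzero remainder: (738080/5329)b^2 - (8118880/5329)b + 22142400/5329. Dividing through by 738080/5329 gives the monic gcd b^2 - 11b + 30.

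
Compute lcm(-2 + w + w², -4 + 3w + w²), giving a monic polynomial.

Repeated division with remainder:
  w² + w - 2 = (w² + 3w - 4) + (-2w + 2)
  w² + 3w - 4 = (-(1/2)w - 2)(-2w + 2) + (0)
Last nonzero remainder: -2w + 2. Dividing through by -2 gives the monic gcd w - 1.
Then lcm(f, g) = f·g / gcd(f, g); expanding and making the result monic gives the answer.

-8 + 2w + 5w² + w³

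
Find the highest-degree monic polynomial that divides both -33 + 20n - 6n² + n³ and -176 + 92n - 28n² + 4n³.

Repeated division with remainder:
  n³ - 6n² + 20n - 33 = (1/4)(4n³ - 28n² + 92n - 176) + (n² - 3n + 11)
  4n³ - 28n² + 92n - 176 = (4n - 16)(n² - 3n + 11) + (0)
The last nonzero remainder n² - 3n + 11 is already monic.

11 - 3n + n²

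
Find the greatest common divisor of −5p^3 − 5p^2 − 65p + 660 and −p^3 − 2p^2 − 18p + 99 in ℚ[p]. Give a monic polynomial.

Repeated division with remainder:
  −5p^3 − 5p^2 − 65p + 660 = (5)(−p^3 − 2p^2 − 18p + 99) + (5p^2 + 25p + 165)
  −p^3 − 2p^2 − 18p + 99 = (−(1/5)p + 3/5)(5p^2 + 25p + 165) + (0)
Last nonzero remainder: 5p^2 + 25p + 165. Dividing through by 5 gives the monic gcd p^2 + 5p + 33.

p^2 + 5p + 33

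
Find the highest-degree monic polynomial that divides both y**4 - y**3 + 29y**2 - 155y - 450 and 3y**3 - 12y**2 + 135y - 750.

y - 5

Euclidean algorithm in ℚ[y]:
  y**4 - y**3 + 29y**2 - 155y - 450 = ((1/3)y + 1)(3y**3 - 12y**2 + 135y - 750) + (-4y**2 - 40y + 300)
  3y**3 - 12y**2 + 135y - 750 = (-(3/4)y + 21/2)(-4y**2 - 40y + 300) + (780y - 3900)
  -4y**2 - 40y + 300 = (-(1/195)y - 1/13)(780y - 3900) + (0)
Last nonzero remainder: 780y - 3900. Dividing through by 780 gives the monic gcd y - 5.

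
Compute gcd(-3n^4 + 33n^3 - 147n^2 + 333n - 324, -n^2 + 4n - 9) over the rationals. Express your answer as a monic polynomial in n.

Repeated division with remainder:
  -3n^4 + 33n^3 - 147n^2 + 333n - 324 = (3n^2 - 21n + 36)(-n^2 + 4n - 9) + (0)
Last nonzero remainder: -n^2 + 4n - 9. Dividing through by -1 gives the monic gcd n^2 - 4n + 9.

n^2 - 4n + 9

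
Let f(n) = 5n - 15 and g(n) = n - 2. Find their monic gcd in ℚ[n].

1

By polynomial division,
  5n - 15 = (5)(n - 2) + (-5)
  n - 2 = (-(1/5)n + 2/5)(-5) + (0)
The last nonzero remainder is the constant -5, so the polynomials are coprime and gcd = 1.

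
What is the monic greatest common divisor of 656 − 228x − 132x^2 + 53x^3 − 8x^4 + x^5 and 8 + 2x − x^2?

−8 − 2x + x^2

By polynomial division,
  x^5 − 8x^4 + 53x^3 − 132x^2 − 228x + 656 = (−x^3 + 6x^2 − 49x + 82)(−x^2 + 2x + 8) + (0)
Last nonzero remainder: −x^2 + 2x + 8. Dividing through by −1 gives the monic gcd x^2 − 2x − 8.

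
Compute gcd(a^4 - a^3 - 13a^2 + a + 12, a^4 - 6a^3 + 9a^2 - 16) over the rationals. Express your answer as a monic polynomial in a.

By polynomial division,
  a^4 - a^3 - 13a^2 + a + 12 = (a^4 - 6a^3 + 9a^2 - 16) + (5a^3 - 22a^2 + a + 28)
  a^4 - 6a^3 + 9a^2 - 16 = ((1/5)a - 8/25)(5a^3 - 22a^2 + a + 28) + ((44/25)a^2 - (132/25)a - 176/25)
  5a^3 - 22a^2 + a + 28 = ((125/44)a - 175/44)((44/25)a^2 - (132/25)a - 176/25) + (0)
Last nonzero remainder: (44/25)a^2 - (132/25)a - 176/25. Dividing through by 44/25 gives the monic gcd a^2 - 3a - 4.

a^2 - 3a - 4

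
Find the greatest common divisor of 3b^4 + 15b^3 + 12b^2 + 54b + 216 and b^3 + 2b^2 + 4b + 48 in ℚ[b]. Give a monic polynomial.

b + 4

Apply the Euclidean algorithm:
  3b^4 + 15b^3 + 12b^2 + 54b + 216 = (3b + 9)(b^3 + 2b^2 + 4b + 48) + (−18b^2 − 126b − 216)
  b^3 + 2b^2 + 4b + 48 = (−(1/18)b + 5/18)(−18b^2 − 126b − 216) + (27b + 108)
  −18b^2 − 126b − 216 = (−(2/3)b − 2)(27b + 108) + (0)
Last nonzero remainder: 27b + 108. Dividing through by 27 gives the monic gcd b + 4.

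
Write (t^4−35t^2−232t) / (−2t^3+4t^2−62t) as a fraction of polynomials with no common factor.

Repeated division with remainder:
  t^4−35t^2−232t = (−(1/2)t−1)(−2t^3+4t^2−62t) + (−62t^2−294t)
  −2t^3+4t^2−62t = ((1/31)t−209/961)(−62t^2−294t) + (−(121028/961)t)
  −62t^2−294t = ((29791/60514)t+141267/60514)(−(121028/961)t) + (0)
Last nonzero remainder: −(121028/961)t. Dividing through by −121028/961 gives the monic gcd t.
Cancel t from numerator and denominator to get the reduced form.

(−t^3+35t+232)/(2t^2−4t+62)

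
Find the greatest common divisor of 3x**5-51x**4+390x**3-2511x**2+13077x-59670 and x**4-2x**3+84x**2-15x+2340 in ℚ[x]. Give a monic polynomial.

x**2+3x+39

Repeated division with remainder:
  3x**5-51x**4+390x**3-2511x**2+13077x-59670 = (3x-45)(x**4-2x**3+84x**2-15x+2340) + (48x**3+1314x**2+5382x+45630)
  x**4-2x**3+84x**2-15x+2340 = ((1/48)x-235/384)(48x**3+1314x**2+5382x+45630) + ((49665/64)x**2+(148995/64)x+1936935/64)
  48x**3+1314x**2+5382x+45630 = ((1024/16555)x+4992/3311)((49665/64)x**2+(148995/64)x+1936935/64) + (0)
Last nonzero remainder: (49665/64)x**2+(148995/64)x+1936935/64. Dividing through by 49665/64 gives the monic gcd x**2+3x+39.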